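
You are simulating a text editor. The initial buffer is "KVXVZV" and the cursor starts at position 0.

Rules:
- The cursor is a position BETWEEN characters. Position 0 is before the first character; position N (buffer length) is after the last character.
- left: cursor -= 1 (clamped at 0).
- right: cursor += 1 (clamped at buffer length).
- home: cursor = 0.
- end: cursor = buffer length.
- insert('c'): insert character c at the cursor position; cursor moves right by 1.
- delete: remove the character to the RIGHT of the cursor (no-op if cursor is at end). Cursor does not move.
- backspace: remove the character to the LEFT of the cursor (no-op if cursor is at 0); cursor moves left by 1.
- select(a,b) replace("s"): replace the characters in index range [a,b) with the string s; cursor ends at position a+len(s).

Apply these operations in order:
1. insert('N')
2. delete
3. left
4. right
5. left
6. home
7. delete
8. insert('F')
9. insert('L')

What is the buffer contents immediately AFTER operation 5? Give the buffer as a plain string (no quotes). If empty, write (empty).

Answer: NVXVZV

Derivation:
After op 1 (insert('N')): buf='NKVXVZV' cursor=1
After op 2 (delete): buf='NVXVZV' cursor=1
After op 3 (left): buf='NVXVZV' cursor=0
After op 4 (right): buf='NVXVZV' cursor=1
After op 5 (left): buf='NVXVZV' cursor=0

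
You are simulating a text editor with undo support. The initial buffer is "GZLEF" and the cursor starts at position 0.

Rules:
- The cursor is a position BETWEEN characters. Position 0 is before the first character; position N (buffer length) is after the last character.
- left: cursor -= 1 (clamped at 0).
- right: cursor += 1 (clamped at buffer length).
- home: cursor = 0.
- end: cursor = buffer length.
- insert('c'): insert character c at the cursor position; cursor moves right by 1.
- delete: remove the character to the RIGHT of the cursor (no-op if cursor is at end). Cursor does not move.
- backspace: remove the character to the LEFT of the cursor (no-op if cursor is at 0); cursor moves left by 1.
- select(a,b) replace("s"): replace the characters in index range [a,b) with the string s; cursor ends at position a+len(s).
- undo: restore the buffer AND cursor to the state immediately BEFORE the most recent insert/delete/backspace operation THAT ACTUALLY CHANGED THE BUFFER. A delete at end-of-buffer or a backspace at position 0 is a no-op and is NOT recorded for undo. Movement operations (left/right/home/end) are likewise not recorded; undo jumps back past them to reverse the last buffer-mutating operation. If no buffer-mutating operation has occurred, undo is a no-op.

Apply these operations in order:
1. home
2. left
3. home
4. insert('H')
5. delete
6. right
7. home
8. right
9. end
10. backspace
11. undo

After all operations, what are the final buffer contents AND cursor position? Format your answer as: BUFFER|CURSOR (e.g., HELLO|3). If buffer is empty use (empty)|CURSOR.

Answer: HZLEF|5

Derivation:
After op 1 (home): buf='GZLEF' cursor=0
After op 2 (left): buf='GZLEF' cursor=0
After op 3 (home): buf='GZLEF' cursor=0
After op 4 (insert('H')): buf='HGZLEF' cursor=1
After op 5 (delete): buf='HZLEF' cursor=1
After op 6 (right): buf='HZLEF' cursor=2
After op 7 (home): buf='HZLEF' cursor=0
After op 8 (right): buf='HZLEF' cursor=1
After op 9 (end): buf='HZLEF' cursor=5
After op 10 (backspace): buf='HZLE' cursor=4
After op 11 (undo): buf='HZLEF' cursor=5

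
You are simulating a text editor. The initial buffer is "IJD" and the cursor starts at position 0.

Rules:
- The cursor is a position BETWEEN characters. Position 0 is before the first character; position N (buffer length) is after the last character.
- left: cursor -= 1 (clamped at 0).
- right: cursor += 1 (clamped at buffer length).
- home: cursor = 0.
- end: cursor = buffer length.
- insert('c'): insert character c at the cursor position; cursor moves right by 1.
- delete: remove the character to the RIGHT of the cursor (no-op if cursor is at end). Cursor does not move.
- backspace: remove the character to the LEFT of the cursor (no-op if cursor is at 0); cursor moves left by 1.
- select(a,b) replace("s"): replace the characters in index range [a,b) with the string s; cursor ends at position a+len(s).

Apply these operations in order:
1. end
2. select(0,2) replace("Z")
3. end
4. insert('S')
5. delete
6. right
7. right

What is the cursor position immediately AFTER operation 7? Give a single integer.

After op 1 (end): buf='IJD' cursor=3
After op 2 (select(0,2) replace("Z")): buf='ZD' cursor=1
After op 3 (end): buf='ZD' cursor=2
After op 4 (insert('S')): buf='ZDS' cursor=3
After op 5 (delete): buf='ZDS' cursor=3
After op 6 (right): buf='ZDS' cursor=3
After op 7 (right): buf='ZDS' cursor=3

Answer: 3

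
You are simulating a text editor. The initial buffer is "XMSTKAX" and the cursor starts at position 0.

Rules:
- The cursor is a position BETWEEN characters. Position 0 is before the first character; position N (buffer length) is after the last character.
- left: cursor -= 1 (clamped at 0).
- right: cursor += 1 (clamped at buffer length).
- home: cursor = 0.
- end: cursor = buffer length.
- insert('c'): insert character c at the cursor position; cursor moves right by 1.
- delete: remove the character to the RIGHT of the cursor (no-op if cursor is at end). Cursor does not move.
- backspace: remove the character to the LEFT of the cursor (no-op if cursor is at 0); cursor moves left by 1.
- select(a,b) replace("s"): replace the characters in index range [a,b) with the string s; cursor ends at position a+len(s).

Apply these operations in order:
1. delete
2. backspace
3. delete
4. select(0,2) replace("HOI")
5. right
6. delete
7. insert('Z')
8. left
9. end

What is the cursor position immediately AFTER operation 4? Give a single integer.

After op 1 (delete): buf='MSTKAX' cursor=0
After op 2 (backspace): buf='MSTKAX' cursor=0
After op 3 (delete): buf='STKAX' cursor=0
After op 4 (select(0,2) replace("HOI")): buf='HOIKAX' cursor=3

Answer: 3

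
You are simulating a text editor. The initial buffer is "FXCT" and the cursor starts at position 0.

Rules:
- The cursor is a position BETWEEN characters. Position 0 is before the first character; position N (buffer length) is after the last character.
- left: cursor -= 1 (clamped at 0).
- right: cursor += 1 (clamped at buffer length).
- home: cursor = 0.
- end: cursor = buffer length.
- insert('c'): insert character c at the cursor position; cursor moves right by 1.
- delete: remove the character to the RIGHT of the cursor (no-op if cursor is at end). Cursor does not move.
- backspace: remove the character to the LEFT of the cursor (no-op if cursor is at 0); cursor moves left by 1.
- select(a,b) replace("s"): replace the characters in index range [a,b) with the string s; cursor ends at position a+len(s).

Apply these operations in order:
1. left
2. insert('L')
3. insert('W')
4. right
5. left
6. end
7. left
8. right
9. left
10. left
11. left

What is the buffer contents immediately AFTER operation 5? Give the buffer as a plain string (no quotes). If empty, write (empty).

After op 1 (left): buf='FXCT' cursor=0
After op 2 (insert('L')): buf='LFXCT' cursor=1
After op 3 (insert('W')): buf='LWFXCT' cursor=2
After op 4 (right): buf='LWFXCT' cursor=3
After op 5 (left): buf='LWFXCT' cursor=2

Answer: LWFXCT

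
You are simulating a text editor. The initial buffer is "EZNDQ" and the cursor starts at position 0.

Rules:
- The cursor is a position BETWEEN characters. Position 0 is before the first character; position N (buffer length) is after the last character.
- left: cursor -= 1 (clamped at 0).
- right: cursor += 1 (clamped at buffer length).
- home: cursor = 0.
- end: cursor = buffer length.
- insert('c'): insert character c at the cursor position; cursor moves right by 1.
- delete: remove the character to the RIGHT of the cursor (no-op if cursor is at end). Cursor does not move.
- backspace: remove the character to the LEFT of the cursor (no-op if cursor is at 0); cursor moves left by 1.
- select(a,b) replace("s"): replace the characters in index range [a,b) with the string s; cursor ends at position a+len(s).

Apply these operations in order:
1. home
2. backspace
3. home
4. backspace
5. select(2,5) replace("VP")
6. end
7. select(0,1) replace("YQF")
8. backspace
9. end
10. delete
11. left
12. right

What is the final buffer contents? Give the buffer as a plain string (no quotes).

After op 1 (home): buf='EZNDQ' cursor=0
After op 2 (backspace): buf='EZNDQ' cursor=0
After op 3 (home): buf='EZNDQ' cursor=0
After op 4 (backspace): buf='EZNDQ' cursor=0
After op 5 (select(2,5) replace("VP")): buf='EZVP' cursor=4
After op 6 (end): buf='EZVP' cursor=4
After op 7 (select(0,1) replace("YQF")): buf='YQFZVP' cursor=3
After op 8 (backspace): buf='YQZVP' cursor=2
After op 9 (end): buf='YQZVP' cursor=5
After op 10 (delete): buf='YQZVP' cursor=5
After op 11 (left): buf='YQZVP' cursor=4
After op 12 (right): buf='YQZVP' cursor=5

Answer: YQZVP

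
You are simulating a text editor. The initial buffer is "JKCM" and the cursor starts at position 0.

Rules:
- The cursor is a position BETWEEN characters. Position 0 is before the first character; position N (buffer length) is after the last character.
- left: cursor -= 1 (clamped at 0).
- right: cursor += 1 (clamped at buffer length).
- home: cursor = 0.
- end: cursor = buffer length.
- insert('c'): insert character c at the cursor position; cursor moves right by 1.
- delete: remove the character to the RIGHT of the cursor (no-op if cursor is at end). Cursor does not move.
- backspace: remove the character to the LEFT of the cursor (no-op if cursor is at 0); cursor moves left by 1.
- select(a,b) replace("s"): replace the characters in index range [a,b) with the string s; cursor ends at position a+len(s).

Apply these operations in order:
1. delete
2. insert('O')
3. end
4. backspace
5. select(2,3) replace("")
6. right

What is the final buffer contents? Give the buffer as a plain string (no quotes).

After op 1 (delete): buf='KCM' cursor=0
After op 2 (insert('O')): buf='OKCM' cursor=1
After op 3 (end): buf='OKCM' cursor=4
After op 4 (backspace): buf='OKC' cursor=3
After op 5 (select(2,3) replace("")): buf='OK' cursor=2
After op 6 (right): buf='OK' cursor=2

Answer: OK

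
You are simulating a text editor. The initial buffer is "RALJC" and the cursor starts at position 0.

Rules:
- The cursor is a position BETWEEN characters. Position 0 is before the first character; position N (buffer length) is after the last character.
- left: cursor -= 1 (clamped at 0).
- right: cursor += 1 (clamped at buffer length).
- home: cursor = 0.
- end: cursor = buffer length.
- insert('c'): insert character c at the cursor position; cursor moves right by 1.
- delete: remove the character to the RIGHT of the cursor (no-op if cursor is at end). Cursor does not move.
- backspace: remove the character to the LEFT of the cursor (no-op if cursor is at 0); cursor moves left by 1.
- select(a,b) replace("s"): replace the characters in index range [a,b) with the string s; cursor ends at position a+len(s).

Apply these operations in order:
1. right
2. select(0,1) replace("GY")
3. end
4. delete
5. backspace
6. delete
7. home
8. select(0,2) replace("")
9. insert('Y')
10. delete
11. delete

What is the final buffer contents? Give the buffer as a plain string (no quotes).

After op 1 (right): buf='RALJC' cursor=1
After op 2 (select(0,1) replace("GY")): buf='GYALJC' cursor=2
After op 3 (end): buf='GYALJC' cursor=6
After op 4 (delete): buf='GYALJC' cursor=6
After op 5 (backspace): buf='GYALJ' cursor=5
After op 6 (delete): buf='GYALJ' cursor=5
After op 7 (home): buf='GYALJ' cursor=0
After op 8 (select(0,2) replace("")): buf='ALJ' cursor=0
After op 9 (insert('Y')): buf='YALJ' cursor=1
After op 10 (delete): buf='YLJ' cursor=1
After op 11 (delete): buf='YJ' cursor=1

Answer: YJ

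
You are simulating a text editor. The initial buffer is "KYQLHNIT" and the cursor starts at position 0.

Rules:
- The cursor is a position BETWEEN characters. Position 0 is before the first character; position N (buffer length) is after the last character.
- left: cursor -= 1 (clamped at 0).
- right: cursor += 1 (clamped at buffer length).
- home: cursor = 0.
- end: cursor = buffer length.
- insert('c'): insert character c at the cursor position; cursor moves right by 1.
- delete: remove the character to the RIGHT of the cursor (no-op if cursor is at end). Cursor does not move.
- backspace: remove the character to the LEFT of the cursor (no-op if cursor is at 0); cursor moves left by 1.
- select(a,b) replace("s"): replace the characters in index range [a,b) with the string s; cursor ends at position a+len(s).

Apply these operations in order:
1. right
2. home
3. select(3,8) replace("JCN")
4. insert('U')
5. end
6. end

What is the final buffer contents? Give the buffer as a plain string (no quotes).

After op 1 (right): buf='KYQLHNIT' cursor=1
After op 2 (home): buf='KYQLHNIT' cursor=0
After op 3 (select(3,8) replace("JCN")): buf='KYQJCN' cursor=6
After op 4 (insert('U')): buf='KYQJCNU' cursor=7
After op 5 (end): buf='KYQJCNU' cursor=7
After op 6 (end): buf='KYQJCNU' cursor=7

Answer: KYQJCNU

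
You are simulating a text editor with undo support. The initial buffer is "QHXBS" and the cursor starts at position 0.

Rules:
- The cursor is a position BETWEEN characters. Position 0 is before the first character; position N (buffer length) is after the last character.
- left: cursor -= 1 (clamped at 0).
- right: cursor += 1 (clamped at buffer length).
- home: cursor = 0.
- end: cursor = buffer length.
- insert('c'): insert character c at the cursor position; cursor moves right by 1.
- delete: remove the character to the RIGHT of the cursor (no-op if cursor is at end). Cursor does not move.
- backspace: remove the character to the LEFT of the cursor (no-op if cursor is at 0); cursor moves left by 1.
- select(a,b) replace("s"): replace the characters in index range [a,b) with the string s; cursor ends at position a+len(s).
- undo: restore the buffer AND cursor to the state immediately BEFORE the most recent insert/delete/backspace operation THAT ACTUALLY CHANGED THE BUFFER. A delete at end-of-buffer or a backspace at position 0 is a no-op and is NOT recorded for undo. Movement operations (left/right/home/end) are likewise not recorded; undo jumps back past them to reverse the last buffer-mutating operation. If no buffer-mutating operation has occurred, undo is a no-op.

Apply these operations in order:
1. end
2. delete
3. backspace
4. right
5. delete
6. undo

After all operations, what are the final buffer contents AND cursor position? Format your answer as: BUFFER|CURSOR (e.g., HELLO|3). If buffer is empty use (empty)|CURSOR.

After op 1 (end): buf='QHXBS' cursor=5
After op 2 (delete): buf='QHXBS' cursor=5
After op 3 (backspace): buf='QHXB' cursor=4
After op 4 (right): buf='QHXB' cursor=4
After op 5 (delete): buf='QHXB' cursor=4
After op 6 (undo): buf='QHXBS' cursor=5

Answer: QHXBS|5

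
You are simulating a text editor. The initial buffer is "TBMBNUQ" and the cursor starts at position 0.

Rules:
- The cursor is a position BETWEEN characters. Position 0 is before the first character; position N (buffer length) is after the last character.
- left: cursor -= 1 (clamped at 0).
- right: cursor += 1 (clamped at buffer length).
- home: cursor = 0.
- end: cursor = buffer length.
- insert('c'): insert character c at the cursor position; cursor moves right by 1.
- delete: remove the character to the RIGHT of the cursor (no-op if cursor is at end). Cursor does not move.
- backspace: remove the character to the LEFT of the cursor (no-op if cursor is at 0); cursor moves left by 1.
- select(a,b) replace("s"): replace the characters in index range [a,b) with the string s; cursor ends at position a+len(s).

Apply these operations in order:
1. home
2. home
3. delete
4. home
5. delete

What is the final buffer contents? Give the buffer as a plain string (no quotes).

After op 1 (home): buf='TBMBNUQ' cursor=0
After op 2 (home): buf='TBMBNUQ' cursor=0
After op 3 (delete): buf='BMBNUQ' cursor=0
After op 4 (home): buf='BMBNUQ' cursor=0
After op 5 (delete): buf='MBNUQ' cursor=0

Answer: MBNUQ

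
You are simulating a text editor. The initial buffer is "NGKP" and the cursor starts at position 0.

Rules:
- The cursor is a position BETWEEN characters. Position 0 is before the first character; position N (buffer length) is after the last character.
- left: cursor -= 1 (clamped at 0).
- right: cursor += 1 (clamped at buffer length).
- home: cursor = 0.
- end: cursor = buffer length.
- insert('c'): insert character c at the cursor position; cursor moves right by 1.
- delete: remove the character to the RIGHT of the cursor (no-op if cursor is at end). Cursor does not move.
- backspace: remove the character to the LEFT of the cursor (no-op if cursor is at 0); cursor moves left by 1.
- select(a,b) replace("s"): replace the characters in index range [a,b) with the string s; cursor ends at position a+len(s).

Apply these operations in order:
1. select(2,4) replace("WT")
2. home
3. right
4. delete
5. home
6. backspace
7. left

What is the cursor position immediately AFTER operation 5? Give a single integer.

Answer: 0

Derivation:
After op 1 (select(2,4) replace("WT")): buf='NGWT' cursor=4
After op 2 (home): buf='NGWT' cursor=0
After op 3 (right): buf='NGWT' cursor=1
After op 4 (delete): buf='NWT' cursor=1
After op 5 (home): buf='NWT' cursor=0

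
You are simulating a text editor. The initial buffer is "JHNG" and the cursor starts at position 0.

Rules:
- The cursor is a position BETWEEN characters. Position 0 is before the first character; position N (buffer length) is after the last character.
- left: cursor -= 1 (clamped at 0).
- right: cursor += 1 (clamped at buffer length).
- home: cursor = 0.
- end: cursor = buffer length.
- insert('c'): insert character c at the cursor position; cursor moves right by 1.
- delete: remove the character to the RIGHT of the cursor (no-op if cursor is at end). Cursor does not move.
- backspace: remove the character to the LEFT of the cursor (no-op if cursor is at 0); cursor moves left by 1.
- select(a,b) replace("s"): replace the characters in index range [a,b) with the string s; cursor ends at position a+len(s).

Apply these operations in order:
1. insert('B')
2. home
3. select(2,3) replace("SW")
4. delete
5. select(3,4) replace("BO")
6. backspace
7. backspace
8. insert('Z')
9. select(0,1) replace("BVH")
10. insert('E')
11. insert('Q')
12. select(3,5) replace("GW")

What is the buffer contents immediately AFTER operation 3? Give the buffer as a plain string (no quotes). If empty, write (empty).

Answer: BJSWNG

Derivation:
After op 1 (insert('B')): buf='BJHNG' cursor=1
After op 2 (home): buf='BJHNG' cursor=0
After op 3 (select(2,3) replace("SW")): buf='BJSWNG' cursor=4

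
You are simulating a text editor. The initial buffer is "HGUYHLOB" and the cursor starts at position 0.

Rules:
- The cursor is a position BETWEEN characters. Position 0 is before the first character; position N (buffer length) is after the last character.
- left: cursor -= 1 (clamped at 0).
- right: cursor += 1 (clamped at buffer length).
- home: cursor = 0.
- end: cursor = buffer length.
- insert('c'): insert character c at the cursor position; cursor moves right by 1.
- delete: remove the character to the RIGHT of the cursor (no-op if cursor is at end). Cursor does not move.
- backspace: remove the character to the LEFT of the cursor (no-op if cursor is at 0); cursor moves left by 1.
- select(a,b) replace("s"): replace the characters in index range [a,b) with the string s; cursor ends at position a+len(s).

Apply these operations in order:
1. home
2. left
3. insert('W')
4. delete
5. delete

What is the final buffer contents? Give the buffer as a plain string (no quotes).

After op 1 (home): buf='HGUYHLOB' cursor=0
After op 2 (left): buf='HGUYHLOB' cursor=0
After op 3 (insert('W')): buf='WHGUYHLOB' cursor=1
After op 4 (delete): buf='WGUYHLOB' cursor=1
After op 5 (delete): buf='WUYHLOB' cursor=1

Answer: WUYHLOB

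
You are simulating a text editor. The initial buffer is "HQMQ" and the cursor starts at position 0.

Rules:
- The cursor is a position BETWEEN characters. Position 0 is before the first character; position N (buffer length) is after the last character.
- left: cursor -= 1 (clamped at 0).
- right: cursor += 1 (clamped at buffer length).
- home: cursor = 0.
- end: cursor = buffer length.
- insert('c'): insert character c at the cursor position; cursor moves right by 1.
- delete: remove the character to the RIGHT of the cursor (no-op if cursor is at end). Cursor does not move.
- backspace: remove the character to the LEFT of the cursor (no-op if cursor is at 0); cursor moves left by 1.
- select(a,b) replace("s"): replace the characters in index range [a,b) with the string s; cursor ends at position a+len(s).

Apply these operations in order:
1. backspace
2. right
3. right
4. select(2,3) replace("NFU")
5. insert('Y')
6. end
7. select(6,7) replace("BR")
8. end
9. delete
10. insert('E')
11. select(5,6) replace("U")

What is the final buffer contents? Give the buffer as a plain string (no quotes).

Answer: HQNFUUBRE

Derivation:
After op 1 (backspace): buf='HQMQ' cursor=0
After op 2 (right): buf='HQMQ' cursor=1
After op 3 (right): buf='HQMQ' cursor=2
After op 4 (select(2,3) replace("NFU")): buf='HQNFUQ' cursor=5
After op 5 (insert('Y')): buf='HQNFUYQ' cursor=6
After op 6 (end): buf='HQNFUYQ' cursor=7
After op 7 (select(6,7) replace("BR")): buf='HQNFUYBR' cursor=8
After op 8 (end): buf='HQNFUYBR' cursor=8
After op 9 (delete): buf='HQNFUYBR' cursor=8
After op 10 (insert('E')): buf='HQNFUYBRE' cursor=9
After op 11 (select(5,6) replace("U")): buf='HQNFUUBRE' cursor=6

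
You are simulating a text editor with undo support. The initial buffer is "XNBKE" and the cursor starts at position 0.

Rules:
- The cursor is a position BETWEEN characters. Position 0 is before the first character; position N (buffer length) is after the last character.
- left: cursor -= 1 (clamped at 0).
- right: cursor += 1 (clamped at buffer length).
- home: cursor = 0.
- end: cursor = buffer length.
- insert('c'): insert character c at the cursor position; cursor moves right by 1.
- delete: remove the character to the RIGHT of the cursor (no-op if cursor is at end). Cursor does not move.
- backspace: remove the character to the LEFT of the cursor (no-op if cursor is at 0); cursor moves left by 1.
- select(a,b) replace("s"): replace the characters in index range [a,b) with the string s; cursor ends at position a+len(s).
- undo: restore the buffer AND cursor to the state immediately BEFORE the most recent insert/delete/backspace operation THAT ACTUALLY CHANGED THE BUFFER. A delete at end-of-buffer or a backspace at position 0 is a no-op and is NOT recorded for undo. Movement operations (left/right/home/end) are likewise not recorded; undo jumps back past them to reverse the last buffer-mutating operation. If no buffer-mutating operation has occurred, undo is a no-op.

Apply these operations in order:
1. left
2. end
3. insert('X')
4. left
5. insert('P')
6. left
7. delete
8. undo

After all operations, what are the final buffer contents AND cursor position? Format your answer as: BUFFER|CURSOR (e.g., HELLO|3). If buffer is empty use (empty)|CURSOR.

Answer: XNBKEPX|5

Derivation:
After op 1 (left): buf='XNBKE' cursor=0
After op 2 (end): buf='XNBKE' cursor=5
After op 3 (insert('X')): buf='XNBKEX' cursor=6
After op 4 (left): buf='XNBKEX' cursor=5
After op 5 (insert('P')): buf='XNBKEPX' cursor=6
After op 6 (left): buf='XNBKEPX' cursor=5
After op 7 (delete): buf='XNBKEX' cursor=5
After op 8 (undo): buf='XNBKEPX' cursor=5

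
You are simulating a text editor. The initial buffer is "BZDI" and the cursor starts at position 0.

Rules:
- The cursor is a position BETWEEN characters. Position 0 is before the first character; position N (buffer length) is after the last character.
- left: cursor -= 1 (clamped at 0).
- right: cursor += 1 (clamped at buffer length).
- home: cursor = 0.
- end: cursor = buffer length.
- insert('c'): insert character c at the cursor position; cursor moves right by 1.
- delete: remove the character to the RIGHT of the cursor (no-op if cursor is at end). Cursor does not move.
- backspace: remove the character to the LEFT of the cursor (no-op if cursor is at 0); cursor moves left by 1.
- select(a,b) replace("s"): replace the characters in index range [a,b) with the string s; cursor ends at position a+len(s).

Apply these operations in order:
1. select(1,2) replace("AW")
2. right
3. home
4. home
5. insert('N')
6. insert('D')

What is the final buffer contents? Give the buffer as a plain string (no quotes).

After op 1 (select(1,2) replace("AW")): buf='BAWDI' cursor=3
After op 2 (right): buf='BAWDI' cursor=4
After op 3 (home): buf='BAWDI' cursor=0
After op 4 (home): buf='BAWDI' cursor=0
After op 5 (insert('N')): buf='NBAWDI' cursor=1
After op 6 (insert('D')): buf='NDBAWDI' cursor=2

Answer: NDBAWDI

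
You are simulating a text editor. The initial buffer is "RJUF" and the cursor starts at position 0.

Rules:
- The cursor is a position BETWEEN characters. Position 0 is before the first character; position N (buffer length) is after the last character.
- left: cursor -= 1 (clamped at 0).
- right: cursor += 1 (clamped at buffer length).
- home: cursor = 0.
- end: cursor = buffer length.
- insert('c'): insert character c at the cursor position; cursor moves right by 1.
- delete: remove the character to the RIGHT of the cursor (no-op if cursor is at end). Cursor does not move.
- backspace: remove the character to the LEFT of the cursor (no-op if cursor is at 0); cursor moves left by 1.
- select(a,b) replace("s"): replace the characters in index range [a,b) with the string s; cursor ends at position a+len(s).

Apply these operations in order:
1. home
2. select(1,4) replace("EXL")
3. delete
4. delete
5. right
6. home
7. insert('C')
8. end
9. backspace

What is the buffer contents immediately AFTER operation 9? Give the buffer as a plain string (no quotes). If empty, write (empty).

After op 1 (home): buf='RJUF' cursor=0
After op 2 (select(1,4) replace("EXL")): buf='REXL' cursor=4
After op 3 (delete): buf='REXL' cursor=4
After op 4 (delete): buf='REXL' cursor=4
After op 5 (right): buf='REXL' cursor=4
After op 6 (home): buf='REXL' cursor=0
After op 7 (insert('C')): buf='CREXL' cursor=1
After op 8 (end): buf='CREXL' cursor=5
After op 9 (backspace): buf='CREX' cursor=4

Answer: CREX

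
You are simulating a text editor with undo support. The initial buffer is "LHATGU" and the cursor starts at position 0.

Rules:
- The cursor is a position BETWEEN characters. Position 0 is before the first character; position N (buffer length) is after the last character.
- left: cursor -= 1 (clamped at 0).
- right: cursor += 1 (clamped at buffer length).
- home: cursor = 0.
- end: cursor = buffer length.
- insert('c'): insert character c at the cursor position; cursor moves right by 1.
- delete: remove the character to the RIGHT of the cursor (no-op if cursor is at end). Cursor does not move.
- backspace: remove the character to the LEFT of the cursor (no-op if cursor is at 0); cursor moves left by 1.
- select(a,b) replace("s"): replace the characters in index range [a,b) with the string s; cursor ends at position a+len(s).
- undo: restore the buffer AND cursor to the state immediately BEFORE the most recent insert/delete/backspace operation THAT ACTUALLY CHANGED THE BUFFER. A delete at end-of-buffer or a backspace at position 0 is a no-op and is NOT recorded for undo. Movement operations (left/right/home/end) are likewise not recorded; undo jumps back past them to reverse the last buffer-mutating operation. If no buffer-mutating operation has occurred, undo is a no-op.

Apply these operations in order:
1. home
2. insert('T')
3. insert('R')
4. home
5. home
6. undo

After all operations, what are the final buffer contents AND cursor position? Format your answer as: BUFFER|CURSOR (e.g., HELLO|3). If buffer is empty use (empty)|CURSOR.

After op 1 (home): buf='LHATGU' cursor=0
After op 2 (insert('T')): buf='TLHATGU' cursor=1
After op 3 (insert('R')): buf='TRLHATGU' cursor=2
After op 4 (home): buf='TRLHATGU' cursor=0
After op 5 (home): buf='TRLHATGU' cursor=0
After op 6 (undo): buf='TLHATGU' cursor=1

Answer: TLHATGU|1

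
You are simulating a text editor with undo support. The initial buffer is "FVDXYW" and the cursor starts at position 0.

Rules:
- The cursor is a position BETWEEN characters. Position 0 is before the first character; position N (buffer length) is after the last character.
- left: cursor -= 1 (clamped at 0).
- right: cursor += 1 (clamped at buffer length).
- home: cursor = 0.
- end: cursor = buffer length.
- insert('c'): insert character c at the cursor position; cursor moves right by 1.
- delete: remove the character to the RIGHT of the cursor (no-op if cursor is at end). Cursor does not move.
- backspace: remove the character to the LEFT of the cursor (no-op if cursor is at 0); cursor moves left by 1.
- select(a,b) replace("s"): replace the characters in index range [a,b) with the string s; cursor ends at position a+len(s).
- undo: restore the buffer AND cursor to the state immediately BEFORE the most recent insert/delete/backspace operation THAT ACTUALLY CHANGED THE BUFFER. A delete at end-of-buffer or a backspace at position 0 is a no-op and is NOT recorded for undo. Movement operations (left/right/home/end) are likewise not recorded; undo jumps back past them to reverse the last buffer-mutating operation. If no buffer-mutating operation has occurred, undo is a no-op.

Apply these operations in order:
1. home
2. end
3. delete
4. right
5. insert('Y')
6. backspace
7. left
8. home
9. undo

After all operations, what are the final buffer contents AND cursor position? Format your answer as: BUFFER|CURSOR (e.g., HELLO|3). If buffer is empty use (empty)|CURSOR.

After op 1 (home): buf='FVDXYW' cursor=0
After op 2 (end): buf='FVDXYW' cursor=6
After op 3 (delete): buf='FVDXYW' cursor=6
After op 4 (right): buf='FVDXYW' cursor=6
After op 5 (insert('Y')): buf='FVDXYWY' cursor=7
After op 6 (backspace): buf='FVDXYW' cursor=6
After op 7 (left): buf='FVDXYW' cursor=5
After op 8 (home): buf='FVDXYW' cursor=0
After op 9 (undo): buf='FVDXYWY' cursor=7

Answer: FVDXYWY|7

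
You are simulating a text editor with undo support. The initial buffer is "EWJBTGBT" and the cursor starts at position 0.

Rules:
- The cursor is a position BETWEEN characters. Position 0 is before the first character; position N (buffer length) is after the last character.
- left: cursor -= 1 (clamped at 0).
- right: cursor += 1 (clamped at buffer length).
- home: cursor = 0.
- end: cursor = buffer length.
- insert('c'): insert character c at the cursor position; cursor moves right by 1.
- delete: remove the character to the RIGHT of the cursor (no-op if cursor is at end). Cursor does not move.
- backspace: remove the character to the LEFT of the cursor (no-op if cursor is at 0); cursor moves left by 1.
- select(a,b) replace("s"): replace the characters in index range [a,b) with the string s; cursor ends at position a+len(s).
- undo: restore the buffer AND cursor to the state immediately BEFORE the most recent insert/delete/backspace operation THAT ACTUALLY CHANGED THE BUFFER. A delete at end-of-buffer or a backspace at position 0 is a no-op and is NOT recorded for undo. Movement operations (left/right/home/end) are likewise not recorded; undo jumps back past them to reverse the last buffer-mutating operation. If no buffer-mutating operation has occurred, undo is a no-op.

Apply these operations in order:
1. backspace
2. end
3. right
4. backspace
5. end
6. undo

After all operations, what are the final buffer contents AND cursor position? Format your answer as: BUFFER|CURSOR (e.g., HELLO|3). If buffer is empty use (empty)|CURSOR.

After op 1 (backspace): buf='EWJBTGBT' cursor=0
After op 2 (end): buf='EWJBTGBT' cursor=8
After op 3 (right): buf='EWJBTGBT' cursor=8
After op 4 (backspace): buf='EWJBTGB' cursor=7
After op 5 (end): buf='EWJBTGB' cursor=7
After op 6 (undo): buf='EWJBTGBT' cursor=8

Answer: EWJBTGBT|8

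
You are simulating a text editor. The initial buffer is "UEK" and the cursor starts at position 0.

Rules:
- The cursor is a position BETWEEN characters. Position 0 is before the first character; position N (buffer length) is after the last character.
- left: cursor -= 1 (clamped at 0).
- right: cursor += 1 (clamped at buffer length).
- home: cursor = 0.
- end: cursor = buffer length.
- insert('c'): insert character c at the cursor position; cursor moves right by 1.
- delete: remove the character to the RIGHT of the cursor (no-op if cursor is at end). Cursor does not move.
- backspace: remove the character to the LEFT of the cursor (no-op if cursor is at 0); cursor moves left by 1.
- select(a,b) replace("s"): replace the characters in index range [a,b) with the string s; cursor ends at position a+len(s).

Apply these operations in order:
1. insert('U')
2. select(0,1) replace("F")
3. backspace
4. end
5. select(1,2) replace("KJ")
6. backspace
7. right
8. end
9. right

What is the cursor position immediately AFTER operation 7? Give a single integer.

Answer: 3

Derivation:
After op 1 (insert('U')): buf='UUEK' cursor=1
After op 2 (select(0,1) replace("F")): buf='FUEK' cursor=1
After op 3 (backspace): buf='UEK' cursor=0
After op 4 (end): buf='UEK' cursor=3
After op 5 (select(1,2) replace("KJ")): buf='UKJK' cursor=3
After op 6 (backspace): buf='UKK' cursor=2
After op 7 (right): buf='UKK' cursor=3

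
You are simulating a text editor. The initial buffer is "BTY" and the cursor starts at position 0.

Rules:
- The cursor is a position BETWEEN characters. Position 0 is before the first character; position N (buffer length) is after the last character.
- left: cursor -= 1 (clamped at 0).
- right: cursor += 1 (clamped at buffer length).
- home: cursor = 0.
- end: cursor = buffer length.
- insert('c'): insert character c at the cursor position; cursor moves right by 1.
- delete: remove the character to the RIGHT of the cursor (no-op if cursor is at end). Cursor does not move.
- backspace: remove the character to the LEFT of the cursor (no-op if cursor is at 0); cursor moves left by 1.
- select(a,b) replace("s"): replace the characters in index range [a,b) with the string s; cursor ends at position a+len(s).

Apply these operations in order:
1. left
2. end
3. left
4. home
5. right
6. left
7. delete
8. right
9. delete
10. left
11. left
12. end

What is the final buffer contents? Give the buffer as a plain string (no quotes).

Answer: T

Derivation:
After op 1 (left): buf='BTY' cursor=0
After op 2 (end): buf='BTY' cursor=3
After op 3 (left): buf='BTY' cursor=2
After op 4 (home): buf='BTY' cursor=0
After op 5 (right): buf='BTY' cursor=1
After op 6 (left): buf='BTY' cursor=0
After op 7 (delete): buf='TY' cursor=0
After op 8 (right): buf='TY' cursor=1
After op 9 (delete): buf='T' cursor=1
After op 10 (left): buf='T' cursor=0
After op 11 (left): buf='T' cursor=0
After op 12 (end): buf='T' cursor=1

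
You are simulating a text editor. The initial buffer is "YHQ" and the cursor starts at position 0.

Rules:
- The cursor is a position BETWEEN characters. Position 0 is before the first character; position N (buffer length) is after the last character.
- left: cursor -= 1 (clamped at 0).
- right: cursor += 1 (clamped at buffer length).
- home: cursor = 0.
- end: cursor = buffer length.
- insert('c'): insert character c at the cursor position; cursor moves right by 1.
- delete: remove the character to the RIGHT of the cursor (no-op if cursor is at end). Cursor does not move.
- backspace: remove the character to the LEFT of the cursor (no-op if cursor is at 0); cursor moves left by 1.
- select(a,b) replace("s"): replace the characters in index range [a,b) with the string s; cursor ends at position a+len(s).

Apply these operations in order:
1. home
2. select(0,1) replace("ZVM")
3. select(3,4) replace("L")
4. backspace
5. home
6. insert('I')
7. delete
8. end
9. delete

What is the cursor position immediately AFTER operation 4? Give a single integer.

Answer: 3

Derivation:
After op 1 (home): buf='YHQ' cursor=0
After op 2 (select(0,1) replace("ZVM")): buf='ZVMHQ' cursor=3
After op 3 (select(3,4) replace("L")): buf='ZVMLQ' cursor=4
After op 4 (backspace): buf='ZVMQ' cursor=3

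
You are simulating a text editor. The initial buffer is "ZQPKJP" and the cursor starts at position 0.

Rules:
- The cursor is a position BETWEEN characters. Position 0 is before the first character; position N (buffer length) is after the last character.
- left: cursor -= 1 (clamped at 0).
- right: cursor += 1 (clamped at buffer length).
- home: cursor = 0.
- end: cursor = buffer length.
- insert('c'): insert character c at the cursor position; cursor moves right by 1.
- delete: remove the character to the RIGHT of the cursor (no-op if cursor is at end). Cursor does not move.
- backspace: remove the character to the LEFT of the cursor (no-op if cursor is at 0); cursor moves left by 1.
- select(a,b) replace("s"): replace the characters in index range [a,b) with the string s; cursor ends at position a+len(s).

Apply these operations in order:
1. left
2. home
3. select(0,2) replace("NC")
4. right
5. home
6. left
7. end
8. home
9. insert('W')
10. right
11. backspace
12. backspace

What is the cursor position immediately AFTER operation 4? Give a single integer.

Answer: 3

Derivation:
After op 1 (left): buf='ZQPKJP' cursor=0
After op 2 (home): buf='ZQPKJP' cursor=0
After op 3 (select(0,2) replace("NC")): buf='NCPKJP' cursor=2
After op 4 (right): buf='NCPKJP' cursor=3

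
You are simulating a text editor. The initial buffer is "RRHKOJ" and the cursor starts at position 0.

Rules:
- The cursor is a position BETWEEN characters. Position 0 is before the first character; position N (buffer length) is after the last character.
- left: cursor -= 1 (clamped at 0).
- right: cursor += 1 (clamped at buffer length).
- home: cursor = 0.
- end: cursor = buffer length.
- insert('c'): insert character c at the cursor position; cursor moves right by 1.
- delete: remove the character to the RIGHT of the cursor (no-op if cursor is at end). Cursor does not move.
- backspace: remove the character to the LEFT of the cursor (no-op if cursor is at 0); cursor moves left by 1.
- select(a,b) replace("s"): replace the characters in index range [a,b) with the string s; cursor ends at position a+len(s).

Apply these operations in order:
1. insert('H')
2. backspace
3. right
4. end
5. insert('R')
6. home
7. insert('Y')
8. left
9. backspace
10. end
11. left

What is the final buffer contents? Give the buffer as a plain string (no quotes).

Answer: YRRHKOJR

Derivation:
After op 1 (insert('H')): buf='HRRHKOJ' cursor=1
After op 2 (backspace): buf='RRHKOJ' cursor=0
After op 3 (right): buf='RRHKOJ' cursor=1
After op 4 (end): buf='RRHKOJ' cursor=6
After op 5 (insert('R')): buf='RRHKOJR' cursor=7
After op 6 (home): buf='RRHKOJR' cursor=0
After op 7 (insert('Y')): buf='YRRHKOJR' cursor=1
After op 8 (left): buf='YRRHKOJR' cursor=0
After op 9 (backspace): buf='YRRHKOJR' cursor=0
After op 10 (end): buf='YRRHKOJR' cursor=8
After op 11 (left): buf='YRRHKOJR' cursor=7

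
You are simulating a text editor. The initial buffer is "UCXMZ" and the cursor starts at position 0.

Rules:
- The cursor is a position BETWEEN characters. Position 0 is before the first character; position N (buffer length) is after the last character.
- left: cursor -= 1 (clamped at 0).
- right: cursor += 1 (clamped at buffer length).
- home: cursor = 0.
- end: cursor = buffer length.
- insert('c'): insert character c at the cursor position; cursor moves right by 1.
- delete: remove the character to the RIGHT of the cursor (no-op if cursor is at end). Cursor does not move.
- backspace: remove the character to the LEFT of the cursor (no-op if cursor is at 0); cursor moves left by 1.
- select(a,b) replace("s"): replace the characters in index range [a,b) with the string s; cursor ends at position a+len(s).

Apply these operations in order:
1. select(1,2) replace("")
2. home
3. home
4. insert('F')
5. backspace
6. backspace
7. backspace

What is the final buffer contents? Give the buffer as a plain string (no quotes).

After op 1 (select(1,2) replace("")): buf='UXMZ' cursor=1
After op 2 (home): buf='UXMZ' cursor=0
After op 3 (home): buf='UXMZ' cursor=0
After op 4 (insert('F')): buf='FUXMZ' cursor=1
After op 5 (backspace): buf='UXMZ' cursor=0
After op 6 (backspace): buf='UXMZ' cursor=0
After op 7 (backspace): buf='UXMZ' cursor=0

Answer: UXMZ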